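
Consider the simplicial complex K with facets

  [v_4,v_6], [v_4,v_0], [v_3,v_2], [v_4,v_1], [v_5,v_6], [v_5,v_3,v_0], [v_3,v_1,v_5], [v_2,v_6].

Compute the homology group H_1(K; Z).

We work with the vertex ordering v_0 < v_1 < v_2 < v_3 < v_4 < v_5 < v_6. The simplices of K, each written with vertices in increasing order, are:

  0-simplices (7): [v_0], [v_1], [v_2], [v_3], [v_4], [v_5], [v_6]
  1-simplices (11): [v_0,v_3], [v_0,v_4], [v_0,v_5], [v_1,v_3], [v_1,v_4], [v_1,v_5], [v_2,v_3], [v_2,v_6], [v_3,v_5], [v_4,v_6], [v_5,v_6]
  2-simplices (2): [v_0,v_3,v_5], [v_1,v_3,v_5]

Hence C_0 ≅ Z^7, C_1 ≅ Z^11, C_2 ≅ Z^2.

∂_1: C_1 → C_0 sends each edge [p,q] (with p < q) to q − p. For instance
  ∂[v_1,v_5] = [v_5] − [v_1].
This gives a 7×11 integer matrix of rank 6; reducing to Smith normal form yields diagonal entries (1,1,1,1,1,1).

The boundary map ∂_2: C_2 → C_1 maps a triangle to the signed sum of its edges. For instance
  ∂[v_0,v_3,v_5] = [v_3,v_5] − [v_0,v_5] + [v_0,v_3],
  ∂[v_1,v_3,v_5] = [v_3,v_5] − [v_1,v_5] + [v_1,v_3].
This gives a 11×2 integer matrix of rank 2; reducing to Smith normal form yields diagonal entries (1,1).

Computing H_k = (kernel of ∂_k) / (image of ∂_{k+1}):

  H_1: rank ker ∂_1 − rank ∂_2 = (11 − 6) − 2 = 3, and the invariant factors of ∂_2 are all 1, so H_1 ≅ Z^3.

H_1 = Z^3.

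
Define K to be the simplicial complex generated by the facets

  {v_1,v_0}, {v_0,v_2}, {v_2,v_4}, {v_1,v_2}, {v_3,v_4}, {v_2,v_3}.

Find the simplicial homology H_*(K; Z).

We work with the vertex ordering v_0 < v_1 < v_2 < v_3 < v_4. The simplices of K, each written with vertices in increasing order, are:

  0-simplices (5): [v_0], [v_1], [v_2], [v_3], [v_4]
  1-simplices (6): [v_0,v_1], [v_0,v_2], [v_1,v_2], [v_2,v_3], [v_2,v_4], [v_3,v_4]

giving chain groups C_0 ≅ Z^5, C_1 ≅ Z^6.

Boundary ∂_1: C_1 → C_0 maps an edge to its endpoints' difference, ∂[p,q] = q − p. For instance
  ∂[v_0,v_1] = [v_1] − [v_0].
This gives a 5×6 integer matrix of rank 4; reducing to Smith normal form yields diagonal entries (1,1,1,1).

From H_k ≅ ker(∂_k) / im(∂_{k+1}) we obtain:

  H_0: rank C_0 − rank ∂_1 = 5 − 4 = 1, and the invariant factors of ∂_1 are all 1, so H_0 ≅ Z.
  H_1: rank ker ∂_1 − rank ∂_2 = (6 − 4) − 0 = 2, and there is no ∂_2, so H_1 ≅ Z^2.

H_0 = Z,  H_1 = Z^2.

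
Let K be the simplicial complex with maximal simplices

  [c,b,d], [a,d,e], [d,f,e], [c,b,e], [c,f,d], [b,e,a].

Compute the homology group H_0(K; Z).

H_0 ≅ Z.

K has 6 vertices, 12 edges, 6 triangles.
rank ∂_0 = 0, rank ∂_1 = 5 ⇒ b_0 = 6 − 0 − 5 = 1; all invariant factors of ∂_1 are 1 so no torsion. So H_0 ≅ Z.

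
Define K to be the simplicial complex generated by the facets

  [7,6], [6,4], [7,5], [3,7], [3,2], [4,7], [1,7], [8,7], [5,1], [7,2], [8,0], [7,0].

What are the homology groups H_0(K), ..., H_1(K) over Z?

Take the total order 0 < 1 < 2 < 3 < 4 < 5 < 6 < 7 < 8 on the vertex set. Then K (dimension 1) consists of the simplices:

  0-simplices (9): [0], [1], [2], [3], [4], [5], [6], [7], [8]
  1-simplices (12): [0,7], [0,8], [1,5], [1,7], [2,3], [2,7], [3,7], [4,6], [4,7], [5,7], [6,7], [7,8]

giving chain groups C_0 ≅ Z^9, C_1 ≅ Z^12.

Boundary ∂_1: C_1 → C_0 sends each edge [p,q] (with p < q) to q − p.
The resulting 9×12 matrix has rank 8, and its Smith normal form has invariant factors (1,1,1,1,1,1,1,1).

From H_k ≅ ker(∂_k) / im(∂_{k+1}) we obtain:

  H_0: rank C_0 − rank ∂_1 = 9 − 8 = 1, and the invariant factors of ∂_1 are all 1, so H_0 = Z.
  H_1: rank ker ∂_1 − rank ∂_2 = (12 − 8) − 0 = 4, and there is no ∂_2, so H_1 = Z^4.

As a check, the Euler characteristic is 9 − 12 = -3, which agrees with 1 − 4 = -3.
(K is a triangulation of a wedge of 4 circles.)

H_0 ≅ Z,  H_1 ≅ Z^4.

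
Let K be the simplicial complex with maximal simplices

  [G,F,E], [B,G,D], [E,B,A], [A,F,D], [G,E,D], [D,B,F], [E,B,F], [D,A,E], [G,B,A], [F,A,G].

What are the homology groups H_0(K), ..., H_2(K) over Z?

H_0 ≅ Z,  H_1 ≅ Z/2,  H_2 = 0.

Take the total order A < B < D < E < F < G on the vertex set. Then K (dimension 2) consists of the simplices:

  0-simplices (6): A, B, D, E, F, G
  1-simplices (15): AB, AD, AE, AF, AG, BD, BE, BF, BG, DE, DF, DG, EF, EG, FG
  2-simplices (10): ABE, ABG, ADE, ADF, AFG, BDF, BDG, BEF, DEG, EFG

Hence C_0 ≅ Z^6, C_1 ≅ Z^15, C_2 ≅ Z^10.

∂_1: C_1 → C_0 is given by ∂[p,q] = [q] − [p].
As a 6×15 matrix over Z this has rank 5, with invariant factors (1,1,1,1,1).

Boundary ∂_2: C_2 → C_1 acts by ∂[p,q,r] = [q,r] − [p,r] + [p,q]. For instance
  ∂EFG = FG − EG + EF,
  ∂ADF = DF − AF + AD.
The 15×10 boundary matrix has rank 10 and Smith normal form diag(1,1,1,1,1,1,1,1,1,2).

From H_k ≅ ker(∂_k) / im(∂_{k+1}) we obtain:

  H_0: rank C_0 − rank ∂_1 = 6 − 5 = 1, and the invariant factors of ∂_1 are all 1, so H_0 = Z.
  H_1: rank ker ∂_1 − rank ∂_2 = (15 − 5) − 10 = 0, and ∂_2 has invariant factor 2 > 1, so H_1 = Z/2.
  H_2: rank ker ∂_2 − rank ∂_3 = (10 − 10) − 0 = 0, and there is no ∂_3, so H_2 = 0.

(K is a triangulation of the real projective plane RP^2.)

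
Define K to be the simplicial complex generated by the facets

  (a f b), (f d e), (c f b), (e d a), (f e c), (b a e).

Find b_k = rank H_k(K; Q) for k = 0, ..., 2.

We work with the vertex ordering a < b < c < d < e < f. The simplices of K, each written with vertices in increasing order, are:

  0-simplices (6): a, b, c, d, e, f
  1-simplices (12): ab, ad, ae, af, bc, be, bf, ce, cf, de, df, ef
  2-simplices (6): abe, abf, ade, bcf, cef, def

so the chain groups are C_0 ≅ Z^6, C_1 ≅ Z^12, C_2 ≅ Z^6.

Boundary ∂_1: C_1 → C_0 is given by ∂[p,q] = [q] − [p].
The resulting 6×12 matrix has rank 5, and its Smith normal form has invariant factors (1,1,1,1,1).

∂_2: C_2 → C_1 acts by ∂[p,q,r] = [q,r] − [p,r] + [p,q]. For instance
  ∂cef = ef − cf + ce,
  ∂ade = de − ae + ad.
As a 12×6 matrix over Z this has rank 6, with invariant factors (1,1,1,1,1,1).

From H_k ≅ ker(∂_k) / im(∂_{k+1}) we obtain:

  H_0: rank C_0 − rank ∂_1 = 6 − 5 = 1, and the invariant factors of ∂_1 are all 1, so H_0 = Z.
  H_1: rank ker ∂_1 − rank ∂_2 = (12 − 5) − 6 = 1, and the invariant factors of ∂_2 are all 1, so H_1 = Z.
  H_2: rank ker ∂_2 − rank ∂_3 = (6 − 6) − 0 = 0, and there is no ∂_3, so H_2 = 0.

As a check, the Euler characteristic is 6 − 12 + 6 = 0, which agrees with 1 − 1 + 0 = 0.
(K is a triangulation of the cylinder S^1 x I.)

Hence the Betti numbers are b_0 = 1, b_1 = 1, b_2 = 0.

b_0 = 1, b_1 = 1, b_2 = 0.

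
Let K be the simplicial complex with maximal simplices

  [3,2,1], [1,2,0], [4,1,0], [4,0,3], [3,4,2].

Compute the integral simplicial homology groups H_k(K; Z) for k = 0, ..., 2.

H_0 ≅ Z,  H_1 ≅ Z,  H_2 = 0.

K has 5 vertices, 10 edges, 5 triangles.
rank ∂_0 = 0, rank ∂_1 = 4 ⇒ b_0 = 5 − 0 − 4 = 1; all invariant factors of ∂_1 are 1 so no torsion. So H_0 = Z.
rank ∂_1 = 4, rank ∂_2 = 5 ⇒ b_1 = 10 − 4 − 5 = 1; all invariant factors of ∂_2 are 1 so no torsion. So H_1 = Z.
rank ∂_2 = 5, rank ∂_3 = 0 ⇒ b_2 = 5 − 5 − 0 = 0. So H_2 = 0.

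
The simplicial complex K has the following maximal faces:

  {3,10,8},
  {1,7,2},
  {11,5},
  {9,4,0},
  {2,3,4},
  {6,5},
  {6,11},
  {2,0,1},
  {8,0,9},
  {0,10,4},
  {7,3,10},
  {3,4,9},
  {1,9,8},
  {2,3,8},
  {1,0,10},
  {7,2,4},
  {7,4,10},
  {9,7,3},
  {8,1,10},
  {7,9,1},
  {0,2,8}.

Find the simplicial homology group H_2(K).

H_2 ≅ 0.

K has 12 vertices, 30 edges, 18 triangles.
rank ∂_2 = 18, rank ∂_3 = 0 ⇒ b_2 = 18 − 18 − 0 = 0. So H_2 ≅ 0.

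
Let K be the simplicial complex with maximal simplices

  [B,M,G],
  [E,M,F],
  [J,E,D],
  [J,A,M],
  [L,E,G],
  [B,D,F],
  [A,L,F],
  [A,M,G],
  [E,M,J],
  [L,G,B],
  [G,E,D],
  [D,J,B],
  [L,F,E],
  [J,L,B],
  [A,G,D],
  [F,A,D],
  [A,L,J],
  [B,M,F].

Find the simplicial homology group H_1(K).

Take the total order A < B < D < E < F < G < J < L < M on the vertex set. Then K (dimension 2) consists of the simplices:

  0-simplices (9): A, B, D, E, F, G, J, L, M
  1-simplices (27): AD, AF, AG, AJ, AL, AM, BD, BF, BG, BJ, BL, BM, DE, DF, DG, DJ, EF, EG, EJ, EL, EM, FL, FM, GL, GM, JL, JM
  2-simplices (18): ADF, ADG, AFL, AGM, AJL, AJM, BDF, BDJ, BFM, BGL, BGM, BJL, DEG, DEJ, EFL, EFM, EGL, EJM

Hence C_0 ≅ Z^9, C_1 ≅ Z^27, C_2 ≅ Z^18.

Boundary ∂_1: C_1 → C_0 maps an edge to its endpoints' difference, ∂[p,q] = q − p.
As a 9×27 matrix over Z this has rank 8, with invariant factors (1,1,1,1,1,1,1,1).

∂_2: C_2 → C_1 sends each 2-simplex [p,q,r] to [q,r] − [p,r] + [p,q]. For instance
  ∂EJM = JM − EM + EJ,
  ∂BGM = GM − BM + BG.
The resulting 27×18 matrix has rank 17, and its Smith normal form has invariant factors (1,1,1,1,1,1,1,1,1,1,1,1,1,1,1,1,1).

Reading off H_k = ker ∂_k / im ∂_{k+1}:

  H_1: rank ker ∂_1 − rank ∂_2 = (27 − 8) − 17 = 2, and the invariant factors of ∂_2 are all 1, so H_1 = Z^2.

(K is a triangulation of the torus T^2.)

H_1 ≅ Z^2.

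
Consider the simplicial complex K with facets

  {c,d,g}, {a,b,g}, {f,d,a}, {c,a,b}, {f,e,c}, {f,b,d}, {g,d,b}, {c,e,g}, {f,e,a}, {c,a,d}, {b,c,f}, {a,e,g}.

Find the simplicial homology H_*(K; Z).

Take the total order a < b < c < d < e < f < g on the vertex set. Then K (dimension 2) consists of the simplices:

  0-simplices (7): a, b, c, d, e, f, g
  1-simplices (18): ab, ac, ad, ae, af, ag, bc, bd, bf, bg, cd, ce, cf, cg, df, dg, ef, eg
  2-simplices (12): abc, abg, acd, adf, aef, aeg, bcf, bdf, bdg, cdg, cef, ceg

giving chain groups C_0 ≅ Z^7, C_1 ≅ Z^18, C_2 ≅ Z^12.

Boundary ∂_1: C_1 → C_0 is given by ∂[p,q] = [q] − [p]. For instance
  ∂ac = c − a.
This gives a 7×18 integer matrix of rank 6; reducing to Smith normal form yields diagonal entries (1,1,1,1,1,1).

∂_2: C_2 → C_1 acts by ∂[p,q,r] = [q,r] − [p,r] + [p,q]. For instance
  ∂bcf = cf − bf + bc,
  ∂acd = cd − ad + ac.
As a 18×12 matrix over Z this has rank 12, with invariant factors (1,1,1,1,1,1,1,1,1,1,1,2).

Reading off H_k = ker ∂_k / im ∂_{k+1}:

  H_0: rank C_0 − rank ∂_1 = 7 − 6 = 1, and the invariant factors of ∂_1 are all 1, so H_0 = Z.
  H_1: rank ker ∂_1 − rank ∂_2 = (18 − 6) − 12 = 0, and ∂_2 has invariant factor 2 > 1, so H_1 = Z_2.
  H_2: rank ker ∂_2 − rank ∂_3 = (12 − 12) − 0 = 0, and there is no ∂_3, so H_2 = 0.

H_0 = Z,  H_1 = Z_2,  H_2 = 0.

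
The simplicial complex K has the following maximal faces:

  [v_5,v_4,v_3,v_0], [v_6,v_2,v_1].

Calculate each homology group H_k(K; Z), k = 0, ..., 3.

Order the vertices as v_0 < v_1 < v_2 < v_3 < v_4 < v_5 < v_6. Listing each simplex with vertices in this order, K has dimension 3 with simplices:

  0-simplices (7): [v_0], [v_1], [v_2], [v_3], [v_4], [v_5], [v_6]
  1-simplices (9): [v_0,v_3], [v_0,v_4], [v_0,v_5], [v_1,v_2], [v_1,v_6], [v_2,v_6], [v_3,v_4], [v_3,v_5], [v_4,v_5]
  2-simplices (5): [v_0,v_3,v_4], [v_0,v_3,v_5], [v_0,v_4,v_5], [v_1,v_2,v_6], [v_3,v_4,v_5]
  3-simplices (1): [v_0,v_3,v_4,v_5]

so the chain groups are C_0 ≅ Z^7, C_1 ≅ Z^9, C_2 ≅ Z^5, C_3 ≅ Z^1.

∂_1: C_1 → C_0 is given by ∂[p,q] = [q] − [p].
The resulting 7×9 matrix has rank 5, and its Smith normal form has invariant factors (1,1,1,1,1).

The boundary map ∂_2: C_2 → C_1 sends each 2-simplex [p,q,r] to [q,r] − [p,r] + [p,q]. For instance
  ∂[v_0,v_3,v_5] = [v_3,v_5] − [v_0,v_5] + [v_0,v_3],
  ∂[v_0,v_4,v_5] = [v_4,v_5] − [v_0,v_5] + [v_0,v_4].
The 9×5 boundary matrix has rank 4 and Smith normal form diag(1,1,1,1).

The boundary map ∂_3: C_3 → C_2 sends each 3-simplex σ to the alternating sum Σ_i (−1)^i (σ with its i-th vertex removed). For instance
  ∂[v_0,v_3,v_4,v_5] = [v_3,v_4,v_5] − [v_0,v_4,v_5] + [v_0,v_3,v_5] − [v_0,v_3,v_4].
The resulting 5×1 matrix has rank 1, and its Smith normal form has invariant factors (1).

Reading off H_k = ker ∂_k / im ∂_{k+1}:

  H_0: rank C_0 − rank ∂_1 = 7 − 5 = 2, and the invariant factors of ∂_1 are all 1, so H_0 = Z^2.
  H_1: rank ker ∂_1 − rank ∂_2 = (9 − 5) − 4 = 0, and the invariant factors of ∂_2 are all 1, so H_1 = 0.
  H_2: rank ker ∂_2 − rank ∂_3 = (5 − 4) − 1 = 0, and the invariant factors of ∂_3 are all 1, so H_2 = 0.
  H_3: rank ker ∂_3 − rank ∂_4 = (1 − 1) − 0 = 0, and there is no ∂_4, so H_3 = 0.

H_0 = Z^2,  H_1 = 0,  H_2 = 0,  H_3 = 0.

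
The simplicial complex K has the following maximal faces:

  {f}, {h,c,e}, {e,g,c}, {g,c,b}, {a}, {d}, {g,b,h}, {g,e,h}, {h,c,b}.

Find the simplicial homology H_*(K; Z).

H_0 ≅ Z^4,  H_1 = 0,  H_2 ≅ Z.

Take the total order a < b < c < d < e < f < g < h on the vertex set. Then K (dimension 2) consists of the simplices:

  0-simplices (8): a, b, c, d, e, f, g, h
  1-simplices (9): bc, bg, bh, ce, cg, ch, eg, eh, gh
  2-simplices (6): bcg, bch, bgh, ceg, ceh, egh

Hence C_0 ≅ Z^8, C_1 ≅ Z^9, C_2 ≅ Z^6.

The boundary map ∂_1: C_1 → C_0 maps an edge to its endpoints' difference, ∂[p,q] = q − p. For instance
  ∂bc = c − b.
The resulting 8×9 matrix has rank 4, and its Smith normal form has invariant factors (1,1,1,1).

The boundary map ∂_2: C_2 → C_1 sends each 2-simplex [p,q,r] to [q,r] − [p,r] + [p,q]. For instance
  ∂bch = ch − bh + bc,
  ∂bgh = gh − bh + bg.
As a 9×6 matrix over Z this has rank 5, with invariant factors (1,1,1,1,1).

Now H_k = ker ∂_k / im ∂_{k+1}, so:

  H_0: rank C_0 − rank ∂_1 = 8 − 4 = 4, and the invariant factors of ∂_1 are all 1, so H_0 ≅ Z^4.
  H_1: rank ker ∂_1 − rank ∂_2 = (9 − 4) − 5 = 0, and the invariant factors of ∂_2 are all 1, so H_1 ≅ 0.
  H_2: rank ker ∂_2 − rank ∂_3 = (6 − 5) − 0 = 1, and there is no ∂_3, so H_2 ≅ Z.

(K is a triangulation of the disjoint union of the 2-sphere S^2 and a set of 3 points.)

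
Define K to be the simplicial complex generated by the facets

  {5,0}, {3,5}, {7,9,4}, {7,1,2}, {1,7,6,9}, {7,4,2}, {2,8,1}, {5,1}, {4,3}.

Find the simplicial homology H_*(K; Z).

H_0 ≅ Z,  H_1 ≅ Z,  H_2 = 0,  H_3 = 0.

Order the vertices as 0 < 1 < 2 < 3 < 4 < 5 < 6 < 7 < 8 < 9. Listing each simplex with vertices in this order, K has dimension 3 with simplices:

  0-simplices (10): [0], [1], [2], [3], [4], [5], [6], [7], [8], [9]
  1-simplices (17): [0,5], [1,2], [1,5], [1,6], [1,7], [1,8], [1,9], [2,4], [2,7], [2,8], [3,4], [3,5], [4,7], [4,9], [6,7], [6,9], [7,9]
  2-simplices (8): [1,2,7], [1,2,8], [1,6,7], [1,6,9], [1,7,9], [2,4,7], [4,7,9], [6,7,9]
  3-simplices (1): [1,6,7,9]

giving chain groups C_0 ≅ Z^10, C_1 ≅ Z^17, C_2 ≅ Z^8, C_3 ≅ Z^1.

∂_1: C_1 → C_0 sends each edge [p,q] (with p < q) to q − p.
The 10×17 boundary matrix has rank 9 and Smith normal form diag(1,1,1,1,1,1,1,1,1).

The boundary map ∂_2: C_2 → C_1 maps a triangle to the signed sum of its edges. For instance
  ∂[2,4,7] = [4,7] − [2,7] + [2,4],
  ∂[4,7,9] = [7,9] − [4,9] + [4,7].
This gives a 17×8 integer matrix of rank 7; reducing to Smith normal form yields diagonal entries (1,1,1,1,1,1,1).

Boundary ∂_3: C_3 → C_2 sends each 3-simplex σ to the alternating sum Σ_i (−1)^i (σ with its i-th vertex removed). For instance
  ∂[1,6,7,9] = [6,7,9] − [1,7,9] + [1,6,9] − [1,6,7].
The resulting 8×1 matrix has rank 1, and its Smith normal form has invariant factors (1).

Now H_k = ker ∂_k / im ∂_{k+1}, so:

  H_0: rank C_0 − rank ∂_1 = 10 − 9 = 1, and the invariant factors of ∂_1 are all 1, so H_0 ≅ Z.
  H_1: rank ker ∂_1 − rank ∂_2 = (17 − 9) − 7 = 1, and the invariant factors of ∂_2 are all 1, so H_1 ≅ Z.
  H_2: rank ker ∂_2 − rank ∂_3 = (8 − 7) − 1 = 0, and the invariant factors of ∂_3 are all 1, so H_2 ≅ 0.
  H_3: rank ker ∂_3 − rank ∂_4 = (1 − 1) − 0 = 0, and there is no ∂_4, so H_3 ≅ 0.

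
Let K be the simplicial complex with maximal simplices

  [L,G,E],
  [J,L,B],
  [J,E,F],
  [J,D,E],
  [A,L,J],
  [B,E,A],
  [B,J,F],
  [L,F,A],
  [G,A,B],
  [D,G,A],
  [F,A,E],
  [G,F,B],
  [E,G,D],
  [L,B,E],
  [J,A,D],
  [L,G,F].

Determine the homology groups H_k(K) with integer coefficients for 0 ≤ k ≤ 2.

H_0 = Z,  H_1 = Z^2,  H_2 = Z.

Fix the vertex order A < B < D < E < F < G < J < L and write every simplex with vertices in increasing order. Then dim K = 2 and the simplices of K are:

  0-simplices (8): A, B, D, E, F, G, J, L
  1-simplices (24): AB, AD, AE, AF, AG, AJ, AL, BE, BF, BG, BJ, BL, DE, DG, DJ, EF, EG, EJ, EL, FG, FJ, FL, GL, JL
  2-simplices (16): ABE, ABG, ADG, ADJ, AEF, AFL, AJL, BEL, BFG, BFJ, BJL, DEG, DEJ, EFJ, EGL, FGL

so the chain groups are C_0 ≅ Z^8, C_1 ≅ Z^24, C_2 ≅ Z^16.

The boundary map ∂_1: C_1 → C_0 maps an edge to its endpoints' difference, ∂[p,q] = q − p. For instance
  ∂BG = G − B.
The resulting 8×24 matrix has rank 7, and its Smith normal form has invariant factors (1,1,1,1,1,1,1).

∂_2: C_2 → C_1 sends each 2-simplex [p,q,r] to [q,r] − [p,r] + [p,q]. For instance
  ∂ABE = BE − AE + AB,
  ∂EFJ = FJ − EJ + EF.
As a 24×16 matrix over Z this has rank 15, with invariant factors (1,1,1,1,1,1,1,1,1,1,1,1,1,1,1).

Reading off H_k = ker ∂_k / im ∂_{k+1}:

  H_0: rank C_0 − rank ∂_1 = 8 − 7 = 1, and the invariant factors of ∂_1 are all 1, so H_0 = Z.
  H_1: rank ker ∂_1 − rank ∂_2 = (24 − 7) − 15 = 2, and the invariant factors of ∂_2 are all 1, so H_1 = Z^2.
  H_2: rank ker ∂_2 − rank ∂_3 = (16 − 15) − 0 = 1, and there is no ∂_3, so H_2 = Z.

As a check, the Euler characteristic is 8 − 24 + 16 = 0, which agrees with 1 − 2 + 1 = 0.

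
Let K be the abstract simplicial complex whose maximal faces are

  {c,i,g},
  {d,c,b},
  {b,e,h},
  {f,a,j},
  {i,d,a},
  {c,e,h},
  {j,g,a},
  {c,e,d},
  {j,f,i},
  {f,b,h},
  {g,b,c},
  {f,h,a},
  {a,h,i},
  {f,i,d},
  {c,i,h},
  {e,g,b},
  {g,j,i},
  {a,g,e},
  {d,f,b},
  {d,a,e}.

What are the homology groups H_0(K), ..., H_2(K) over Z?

H_0 ≅ Z,  H_1 ≅ Z ⊕ Z/2,  H_2 = 0.

Order the vertices as a < b < c < d < e < f < g < h < i < j. Listing each simplex with vertices in this order, K has dimension 2 with simplices:

  0-simplices (10): a, b, c, d, e, f, g, h, i, j
  1-simplices (30): ad, ae, af, ag, ah, ai, aj, bc, bd, be, bf, bg, bh, cd, ce, cg, ch, ci, de, df, di, eg, eh, fh, fi, fj, gi, gj, hi, ij
  2-simplices (20): ade, adi, aeg, afh, afj, agj, ahi, bcd, bcg, bdf, beg, beh, bfh, cde, ceh, cgi, chi, dfi, fij, gij

so the chain groups are C_0 ≅ Z^10, C_1 ≅ Z^30, C_2 ≅ Z^20.

Boundary ∂_1: C_1 → C_0 sends each edge [p,q] (with p < q) to q − p. For instance
  ∂di = i − d.
As a 10×30 matrix over Z this has rank 9, with invariant factors (1,1,1,1,1,1,1,1,1).

The boundary map ∂_2: C_2 → C_1 maps a triangle to the signed sum of its edges. For instance
  ∂beg = eg − bg + be,
  ∂bdf = df − bf + bd.
The resulting 30×20 matrix has rank 20, and its Smith normal form has invariant factors (1,1,1,1,1,1,1,1,1,1,1,1,1,1,1,1,1,1,1,2).

Reading off H_k = ker ∂_k / im ∂_{k+1}:

  H_0: rank C_0 − rank ∂_1 = 10 − 9 = 1, and the invariant factors of ∂_1 are all 1, so H_0 = Z.
  H_1: rank ker ∂_1 − rank ∂_2 = (30 − 9) − 20 = 1, and ∂_2 has invariant factor 2 > 1, so H_1 = Z ⊕ Z/2.
  H_2: rank ker ∂_2 − rank ∂_3 = (20 − 20) − 0 = 0, and there is no ∂_3, so H_2 = 0.

As a check, the Euler characteristic is 10 − 30 + 20 = 0, which agrees with 1 − 1 + 0 = 0.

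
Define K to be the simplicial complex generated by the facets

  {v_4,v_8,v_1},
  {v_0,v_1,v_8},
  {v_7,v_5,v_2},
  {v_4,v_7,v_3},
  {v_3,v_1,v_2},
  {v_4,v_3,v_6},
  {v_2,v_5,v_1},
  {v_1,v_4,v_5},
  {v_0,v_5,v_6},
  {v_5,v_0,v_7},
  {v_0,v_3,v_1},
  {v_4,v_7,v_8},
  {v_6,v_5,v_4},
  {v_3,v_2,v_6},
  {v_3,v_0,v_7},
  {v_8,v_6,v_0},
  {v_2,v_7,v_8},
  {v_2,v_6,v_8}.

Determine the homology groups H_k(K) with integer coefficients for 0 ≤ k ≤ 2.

H_0 = Z,  H_1 = Z^2,  H_2 = Z.

Take the total order v_0 < v_1 < v_2 < v_3 < v_4 < v_5 < v_6 < v_7 < v_8 on the vertex set. Then K (dimension 2) consists of the simplices:

  0-simplices (9): [v_0], [v_1], [v_2], [v_3], [v_4], [v_5], [v_6], [v_7], [v_8]
  1-simplices (27): (27 of them)
  2-simplices (18): (18 of them)

giving chain groups C_0 ≅ Z^9, C_1 ≅ Z^27, C_2 ≅ Z^18.

Boundary ∂_1: C_1 → C_0 maps an edge to its endpoints' difference, ∂[p,q] = q − p. For instance
  ∂[v_0,v_1] = [v_1] − [v_0].
As a 9×27 matrix over Z this has rank 8, with invariant factors (1,1,1,1,1,1,1,1).

∂_2: C_2 → C_1 maps a triangle to the signed sum of its edges. For instance
  ∂[v_2,v_3,v_6] = [v_3,v_6] − [v_2,v_6] + [v_2,v_3],
  ∂[v_1,v_4,v_5] = [v_4,v_5] − [v_1,v_5] + [v_1,v_4].
As a 27×18 matrix over Z this has rank 17, with invariant factors (1,1,1,1,1,1,1,1,1,1,1,1,1,1,1,1,1).

Computing H_k = (kernel of ∂_k) / (image of ∂_{k+1}):

  H_0: rank C_0 − rank ∂_1 = 9 − 8 = 1, and the invariant factors of ∂_1 are all 1, so H_0 ≅ Z.
  H_1: rank ker ∂_1 − rank ∂_2 = (27 − 8) − 17 = 2, and the invariant factors of ∂_2 are all 1, so H_1 ≅ Z^2.
  H_2: rank ker ∂_2 − rank ∂_3 = (18 − 17) − 0 = 1, and there is no ∂_3, so H_2 ≅ Z.

(K is a triangulation of the torus T^2.)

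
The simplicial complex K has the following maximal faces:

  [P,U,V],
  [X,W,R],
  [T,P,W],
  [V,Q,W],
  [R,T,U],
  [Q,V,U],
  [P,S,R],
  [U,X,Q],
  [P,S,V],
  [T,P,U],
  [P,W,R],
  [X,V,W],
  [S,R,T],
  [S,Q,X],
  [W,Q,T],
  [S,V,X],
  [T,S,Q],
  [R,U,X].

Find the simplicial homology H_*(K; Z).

H_0 = Z,  H_1 = Z ⊕ Z/2,  H_2 = 0.

Take the total order P < Q < R < S < T < U < V < W < X on the vertex set. Then K (dimension 2) consists of the simplices:

  0-simplices (9): P, Q, R, S, T, U, V, W, X
  1-simplices (27): PR, PS, PT, PU, PV, PW, QS, QT, QU, QV, QW, QX, RS, RT, RU, RW, RX, ST, SV, SX, TU, TW, UV, UX, VW, VX, WX
  2-simplices (18): PRS, PRW, PSV, PTU, PTW, PUV, QST, QSX, QTW, QUV, QUX, QVW, RST, RTU, RUX, RWX, SVX, VWX

Hence C_0 ≅ Z^9, C_1 ≅ Z^27, C_2 ≅ Z^18.

∂_1: C_1 → C_0 maps an edge to its endpoints' difference, ∂[p,q] = q − p.
As a 9×27 matrix over Z this has rank 8, with invariant factors (1,1,1,1,1,1,1,1).

Boundary ∂_2: C_2 → C_1 maps a triangle to the signed sum of its edges. For instance
  ∂RTU = TU − RU + RT,
  ∂PSV = SV − PV + PS.
As a 27×18 matrix over Z this has rank 18, with invariant factors (1,1,1,1,1,1,1,1,1,1,1,1,1,1,1,1,1,2).

Computing H_k = (kernel of ∂_k) / (image of ∂_{k+1}):

  H_0: rank C_0 − rank ∂_1 = 9 − 8 = 1, and the invariant factors of ∂_1 are all 1, so H_0 = Z.
  H_1: rank ker ∂_1 − rank ∂_2 = (27 − 8) − 18 = 1, and ∂_2 has invariant factor 2 > 1, so H_1 = Z ⊕ Z/2.
  H_2: rank ker ∂_2 − rank ∂_3 = (18 − 18) − 0 = 0, and there is no ∂_3, so H_2 = 0.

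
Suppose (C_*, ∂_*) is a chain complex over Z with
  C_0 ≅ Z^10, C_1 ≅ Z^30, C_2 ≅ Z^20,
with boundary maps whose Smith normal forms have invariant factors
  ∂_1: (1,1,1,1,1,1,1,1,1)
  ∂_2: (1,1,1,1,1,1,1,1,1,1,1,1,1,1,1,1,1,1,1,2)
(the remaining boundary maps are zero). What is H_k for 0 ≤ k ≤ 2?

H_0 = Z,  H_1 = Z ⊕ Z/2,  H_2 = 0.

H_0: b_0 = 10 − 0 − 9 = 1; torsion from ∂_1 factors > 1: none. So H_0 = Z.
H_1: b_1 = 30 − 9 − 20 = 1; torsion from ∂_2 factors > 1: [2]. So H_1 = Z ⊕ Z/2.
H_2: b_2 = 20 − 20 − 0 = 0; torsion from ∂_3 factors > 1: none. So H_2 = 0.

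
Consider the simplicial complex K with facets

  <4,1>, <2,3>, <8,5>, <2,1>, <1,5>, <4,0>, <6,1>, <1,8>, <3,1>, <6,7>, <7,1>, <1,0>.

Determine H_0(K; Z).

H_0 ≅ Z.

Take the total order 0 < 1 < 2 < 3 < 4 < 5 < 6 < 7 < 8 on the vertex set. Then K (dimension 1) consists of the simplices:

  0-simplices (9): [0], [1], [2], [3], [4], [5], [6], [7], [8]
  1-simplices (12): [0,1], [0,4], [1,2], [1,3], [1,4], [1,5], [1,6], [1,7], [1,8], [2,3], [5,8], [6,7]

so the chain groups are C_0 ≅ Z^9, C_1 ≅ Z^12.

∂_1: C_1 → C_0 sends each edge [p,q] (with p < q) to q − p.
This gives a 9×12 integer matrix of rank 8; reducing to Smith normal form yields diagonal entries (1,1,1,1,1,1,1,1).

From H_k ≅ ker(∂_k) / im(∂_{k+1}) we obtain:

  H_0: rank C_0 − rank ∂_1 = 9 − 8 = 1, and the invariant factors of ∂_1 are all 1, so H_0 ≅ Z.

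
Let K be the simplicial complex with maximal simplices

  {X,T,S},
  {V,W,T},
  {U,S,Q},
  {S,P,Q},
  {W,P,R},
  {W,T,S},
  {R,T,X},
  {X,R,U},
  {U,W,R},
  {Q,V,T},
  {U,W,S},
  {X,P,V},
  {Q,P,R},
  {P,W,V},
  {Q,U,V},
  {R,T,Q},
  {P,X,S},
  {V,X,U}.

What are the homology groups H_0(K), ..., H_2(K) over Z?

H_0 = Z,  H_1 = Z^2,  H_2 = Z.

Order the vertices as P < Q < R < S < T < U < V < W < X. Listing each simplex with vertices in this order, K has dimension 2 with simplices:

  0-simplices (9): P, Q, R, S, T, U, V, W, X
  1-simplices (27): PQ, PR, PS, PV, PW, PX, QR, QS, QT, QU, QV, RT, RU, RW, RX, ST, SU, SW, SX, TV, TW, TX, UV, UW, UX, VW, VX
  2-simplices (18): PQR, PQS, PRW, PSX, PVW, PVX, QRT, QSU, QTV, QUV, RTX, RUW, RUX, STW, STX, SUW, TVW, UVX

Hence C_0 ≅ Z^9, C_1 ≅ Z^27, C_2 ≅ Z^18.

Boundary ∂_1: C_1 → C_0 sends each edge [p,q] (with p < q) to q − p. For instance
  ∂TX = X − T.
The 9×27 boundary matrix has rank 8 and Smith normal form diag(1,1,1,1,1,1,1,1).

Boundary ∂_2: C_2 → C_1 maps a triangle to the signed sum of its edges. For instance
  ∂PQS = QS − PS + PQ,
  ∂PRW = RW − PW + PR.
As a 27×18 matrix over Z this has rank 17, with invariant factors (1,1,1,1,1,1,1,1,1,1,1,1,1,1,1,1,1).

Now H_k = ker ∂_k / im ∂_{k+1}, so:

  H_0: rank C_0 − rank ∂_1 = 9 − 8 = 1, and the invariant factors of ∂_1 are all 1, so H_0 ≅ Z.
  H_1: rank ker ∂_1 − rank ∂_2 = (27 − 8) − 17 = 2, and the invariant factors of ∂_2 are all 1, so H_1 ≅ Z^2.
  H_2: rank ker ∂_2 − rank ∂_3 = (18 − 17) − 0 = 1, and there is no ∂_3, so H_2 ≅ Z.

(K is a triangulation of the torus T^2.)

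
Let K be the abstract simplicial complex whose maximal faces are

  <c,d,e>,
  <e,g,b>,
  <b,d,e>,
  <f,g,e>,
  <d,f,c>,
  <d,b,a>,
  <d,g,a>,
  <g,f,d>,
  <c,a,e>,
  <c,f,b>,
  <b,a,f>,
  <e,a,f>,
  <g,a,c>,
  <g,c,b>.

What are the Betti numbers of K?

b_0 = 1, b_1 = 2, b_2 = 1.

We work with the vertex ordering a < b < c < d < e < f < g. The simplices of K, each written with vertices in increasing order, are:

  0-simplices (7): a, b, c, d, e, f, g
  1-simplices (21): ab, ac, ad, ae, af, ag, bc, bd, be, bf, bg, cd, ce, cf, cg, de, df, dg, ef, eg, fg
  2-simplices (14): abd, abf, ace, acg, adg, aef, bcf, bcg, bde, beg, cde, cdf, dfg, efg

so the chain groups are C_0 ≅ Z^7, C_1 ≅ Z^21, C_2 ≅ Z^14.

∂_1: C_1 → C_0 sends each edge [p,q] (with p < q) to q − p.
The resulting 7×21 matrix has rank 6, and its Smith normal form has invariant factors (1,1,1,1,1,1).

Boundary ∂_2: C_2 → C_1 acts by ∂[p,q,r] = [q,r] − [p,r] + [p,q]. For instance
  ∂adg = dg − ag + ad,
  ∂dfg = fg − dg + df.
The 21×14 boundary matrix has rank 13 and Smith normal form diag(1,1,1,1,1,1,1,1,1,1,1,1,1).

From H_k ≅ ker(∂_k) / im(∂_{k+1}) we obtain:

  H_0: rank C_0 − rank ∂_1 = 7 − 6 = 1, and the invariant factors of ∂_1 are all 1, so H_0 = Z.
  H_1: rank ker ∂_1 − rank ∂_2 = (21 − 6) − 13 = 2, and the invariant factors of ∂_2 are all 1, so H_1 = Z^2.
  H_2: rank ker ∂_2 − rank ∂_3 = (14 − 13) − 0 = 1, and there is no ∂_3, so H_2 = Z.

As a check, the Euler characteristic is 7 − 21 + 14 = 0, which agrees with 1 − 2 + 1 = 0.

Hence the Betti numbers are b_0 = 1, b_1 = 2, b_2 = 1.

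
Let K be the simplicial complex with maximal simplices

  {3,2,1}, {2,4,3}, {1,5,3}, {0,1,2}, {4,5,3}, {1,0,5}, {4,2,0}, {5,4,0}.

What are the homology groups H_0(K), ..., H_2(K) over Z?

H_0 = Z,  H_1 = 0,  H_2 = Z.

Order the vertices as 0 < 1 < 2 < 3 < 4 < 5. Listing each simplex with vertices in this order, K has dimension 2 with simplices:

  0-simplices (6): [0], [1], [2], [3], [4], [5]
  1-simplices (12): [0,1], [0,2], [0,4], [0,5], [1,2], [1,3], [1,5], [2,3], [2,4], [3,4], [3,5], [4,5]
  2-simplices (8): [0,1,2], [0,1,5], [0,2,4], [0,4,5], [1,2,3], [1,3,5], [2,3,4], [3,4,5]

Hence C_0 ≅ Z^6, C_1 ≅ Z^12, C_2 ≅ Z^8.

∂_1: C_1 → C_0 sends each edge [p,q] (with p < q) to q − p. For instance
  ∂[3,5] = [5] − [3].
The resulting 6×12 matrix has rank 5, and its Smith normal form has invariant factors (1,1,1,1,1).

The boundary map ∂_2: C_2 → C_1 maps a triangle to the signed sum of its edges. For instance
  ∂[2,3,4] = [3,4] − [2,4] + [2,3],
  ∂[0,1,5] = [1,5] − [0,5] + [0,1].
The resulting 12×8 matrix has rank 7, and its Smith normal form has invariant factors (1,1,1,1,1,1,1).

Reading off H_k = ker ∂_k / im ∂_{k+1}:

  H_0: rank C_0 − rank ∂_1 = 6 − 5 = 1, and the invariant factors of ∂_1 are all 1, so H_0 = Z.
  H_1: rank ker ∂_1 − rank ∂_2 = (12 − 5) − 7 = 0, and the invariant factors of ∂_2 are all 1, so H_1 = 0.
  H_2: rank ker ∂_2 − rank ∂_3 = (8 − 7) − 0 = 1, and there is no ∂_3, so H_2 = Z.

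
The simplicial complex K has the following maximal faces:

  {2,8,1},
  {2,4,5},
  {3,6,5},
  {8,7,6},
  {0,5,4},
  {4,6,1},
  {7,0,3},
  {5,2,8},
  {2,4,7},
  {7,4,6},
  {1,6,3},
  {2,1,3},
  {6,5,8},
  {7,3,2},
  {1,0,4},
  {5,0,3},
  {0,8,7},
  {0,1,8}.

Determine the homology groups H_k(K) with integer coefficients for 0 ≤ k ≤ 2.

H_0 = Z,  H_1 = Z^2,  H_2 = Z.

Take the total order 0 < 1 < 2 < 3 < 4 < 5 < 6 < 7 < 8 on the vertex set. Then K (dimension 2) consists of the simplices:

  0-simplices (9): [0], [1], [2], [3], [4], [5], [6], [7], [8]
  1-simplices (27): (27 of them)
  2-simplices (18): [0,1,4], [0,1,8], [0,3,5], [0,3,7], [0,4,5], [0,7,8], [1,2,3], [1,2,8], [1,3,6], [1,4,6], [2,3,7], [2,4,5], [2,4,7], [2,5,8], [3,5,6], [4,6,7], [5,6,8], [6,7,8]

so the chain groups are C_0 ≅ Z^9, C_1 ≅ Z^27, C_2 ≅ Z^18.

∂_1: C_1 → C_0 sends each edge [p,q] (with p < q) to q − p. For instance
  ∂[3,5] = [5] − [3].
This gives a 9×27 integer matrix of rank 8; reducing to Smith normal form yields diagonal entries (1,1,1,1,1,1,1,1).

The boundary map ∂_2: C_2 → C_1 maps a triangle to the signed sum of its edges. For instance
  ∂[0,4,5] = [4,5] − [0,5] + [0,4],
  ∂[6,7,8] = [7,8] − [6,8] + [6,7].
This gives a 27×18 integer matrix of rank 17; reducing to Smith normal form yields diagonal entries (1,1,1,1,1,1,1,1,1,1,1,1,1,1,1,1,1).

From H_k ≅ ker(∂_k) / im(∂_{k+1}) we obtain:

  H_0: rank C_0 − rank ∂_1 = 9 − 8 = 1, and the invariant factors of ∂_1 are all 1, so H_0 ≅ Z.
  H_1: rank ker ∂_1 − rank ∂_2 = (27 − 8) − 17 = 2, and the invariant factors of ∂_2 are all 1, so H_1 ≅ Z^2.
  H_2: rank ker ∂_2 − rank ∂_3 = (18 − 17) − 0 = 1, and there is no ∂_3, so H_2 ≅ Z.

As a check, the Euler characteristic is 9 − 27 + 18 = 0, which agrees with 1 − 2 + 1 = 0.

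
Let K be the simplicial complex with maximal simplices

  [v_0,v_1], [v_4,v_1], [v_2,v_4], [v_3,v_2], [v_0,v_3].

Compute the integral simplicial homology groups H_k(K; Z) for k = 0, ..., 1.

Take the total order v_0 < v_1 < v_2 < v_3 < v_4 on the vertex set. Then K (dimension 1) consists of the simplices:

  0-simplices (5): [v_0], [v_1], [v_2], [v_3], [v_4]
  1-simplices (5): [v_0,v_1], [v_0,v_3], [v_1,v_4], [v_2,v_3], [v_2,v_4]

giving chain groups C_0 ≅ Z^5, C_1 ≅ Z^5.

∂_1: C_1 → C_0 maps an edge to its endpoints' difference, ∂[p,q] = q − p. For instance
  ∂[v_2,v_4] = [v_4] − [v_2].
The resulting 5×5 matrix has rank 4, and its Smith normal form has invariant factors (1,1,1,1).

Reading off H_k = ker ∂_k / im ∂_{k+1}:

  H_0: rank C_0 − rank ∂_1 = 5 − 4 = 1, and the invariant factors of ∂_1 are all 1, so H_0 ≅ Z.
  H_1: rank ker ∂_1 − rank ∂_2 = (5 − 4) − 0 = 1, and there is no ∂_2, so H_1 ≅ Z.

(K is a triangulation of the circle S^1.)

H_0 ≅ Z,  H_1 ≅ Z.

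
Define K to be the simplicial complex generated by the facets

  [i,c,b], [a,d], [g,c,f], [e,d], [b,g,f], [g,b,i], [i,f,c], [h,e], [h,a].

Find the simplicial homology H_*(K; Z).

H_0 = Z^2,  H_1 = Z^2,  H_2 = 0.

Fix the vertex order a < b < c < d < e < f < g < h < i and write every simplex with vertices in increasing order. Then dim K = 2 and the simplices of K are:

  0-simplices (9): a, b, c, d, e, f, g, h, i
  1-simplices (14): ad, ah, bc, bf, bg, bi, cf, cg, ci, de, eh, fg, fi, gi
  2-simplices (5): bci, bfg, bgi, cfg, cfi

Hence C_0 ≅ Z^9, C_1 ≅ Z^14, C_2 ≅ Z^5.

Boundary ∂_1: C_1 → C_0 is given by ∂[p,q] = [q] − [p]. For instance
  ∂fi = i − f.
The resulting 9×14 matrix has rank 7, and its Smith normal form has invariant factors (1,1,1,1,1,1,1).

Boundary ∂_2: C_2 → C_1 acts by ∂[p,q,r] = [q,r] − [p,r] + [p,q]. For instance
  ∂bfg = fg − bg + bf,
  ∂cfi = fi − ci + cf.
The resulting 14×5 matrix has rank 5, and its Smith normal form has invariant factors (1,1,1,1,1).

Now H_k = ker ∂_k / im ∂_{k+1}, so:

  H_0: rank C_0 − rank ∂_1 = 9 − 7 = 2, and the invariant factors of ∂_1 are all 1, so H_0 = Z^2.
  H_1: rank ker ∂_1 − rank ∂_2 = (14 − 7) − 5 = 2, and the invariant factors of ∂_2 are all 1, so H_1 = Z^2.
  H_2: rank ker ∂_2 − rank ∂_3 = (5 − 5) − 0 = 0, and there is no ∂_3, so H_2 = 0.

As a check, the Euler characteristic is 9 − 14 + 5 = 0, which agrees with 2 − 2 + 0 = 0.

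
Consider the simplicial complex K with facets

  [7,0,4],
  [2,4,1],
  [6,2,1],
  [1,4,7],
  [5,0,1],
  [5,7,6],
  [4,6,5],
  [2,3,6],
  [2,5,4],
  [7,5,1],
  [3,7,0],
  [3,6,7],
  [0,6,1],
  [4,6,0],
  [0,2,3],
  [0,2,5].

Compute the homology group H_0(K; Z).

Fix the vertex order 0 < 1 < 2 < 3 < 4 < 5 < 6 < 7 and write every simplex with vertices in increasing order. Then dim K = 2 and the simplices of K are:

  0-simplices (8): [0], [1], [2], [3], [4], [5], [6], [7]
  1-simplices (24): (24 of them)
  2-simplices (16): [0,1,5], [0,1,6], [0,2,3], [0,2,5], [0,3,7], [0,4,6], [0,4,7], [1,2,4], [1,2,6], [1,4,7], [1,5,7], [2,3,6], [2,4,5], [3,6,7], [4,5,6], [5,6,7]

Hence C_0 ≅ Z^8, C_1 ≅ Z^24, C_2 ≅ Z^16.

∂_1: C_1 → C_0 maps an edge to its endpoints' difference, ∂[p,q] = q − p. For instance
  ∂[5,6] = [6] − [5].
The resulting 8×24 matrix has rank 7, and its Smith normal form has invariant factors (1,1,1,1,1,1,1).

The boundary map ∂_2: C_2 → C_1 acts by ∂[p,q,r] = [q,r] − [p,r] + [p,q]. For instance
  ∂[3,6,7] = [6,7] − [3,7] + [3,6],
  ∂[1,2,4] = [2,4] − [1,4] + [1,2].
The resulting 24×16 matrix has rank 15, and its Smith normal form has invariant factors (1,1,1,1,1,1,1,1,1,1,1,1,1,1,1).

Reading off H_k = ker ∂_k / im ∂_{k+1}:

  H_0: rank C_0 − rank ∂_1 = 8 − 7 = 1, and the invariant factors of ∂_1 are all 1, so H_0 = Z.

H_0 = Z.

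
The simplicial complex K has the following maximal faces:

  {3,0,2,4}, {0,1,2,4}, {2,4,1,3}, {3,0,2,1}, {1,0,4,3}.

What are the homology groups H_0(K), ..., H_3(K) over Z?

Order the vertices as 0 < 1 < 2 < 3 < 4. Listing each simplex with vertices in this order, K has dimension 3 with simplices:

  0-simplices (5): [0], [1], [2], [3], [4]
  1-simplices (10): [0,1], [0,2], [0,3], [0,4], [1,2], [1,3], [1,4], [2,3], [2,4], [3,4]
  2-simplices (10): [0,1,2], [0,1,3], [0,1,4], [0,2,3], [0,2,4], [0,3,4], [1,2,3], [1,2,4], [1,3,4], [2,3,4]
  3-simplices (5): [0,1,2,3], [0,1,2,4], [0,1,3,4], [0,2,3,4], [1,2,3,4]

Hence C_0 ≅ Z^5, C_1 ≅ Z^10, C_2 ≅ Z^10, C_3 ≅ Z^5.

Boundary ∂_1: C_1 → C_0 sends each edge [p,q] (with p < q) to q − p. For instance
  ∂[2,4] = [4] − [2].
The 5×10 boundary matrix has rank 4 and Smith normal form diag(1,1,1,1).

The boundary map ∂_2: C_2 → C_1 sends each 2-simplex [p,q,r] to [q,r] − [p,r] + [p,q]. For instance
  ∂[0,3,4] = [3,4] − [0,4] + [0,3],
  ∂[0,2,4] = [2,4] − [0,4] + [0,2].
As a 10×10 matrix over Z this has rank 6, with invariant factors (1,1,1,1,1,1).

Boundary ∂_3: C_3 → C_2 sends each 3-simplex σ to the alternating sum Σ_i (−1)^i (σ with its i-th vertex removed). For instance
  ∂[0,1,3,4] = [1,3,4] − [0,3,4] + [0,1,4] − [0,1,3],
  ∂[1,2,3,4] = [2,3,4] − [1,3,4] + [1,2,4] − [1,2,3].
This gives a 10×5 integer matrix of rank 4; reducing to Smith normal form yields diagonal entries (1,1,1,1).

Computing H_k = (kernel of ∂_k) / (image of ∂_{k+1}):

  H_0: rank C_0 − rank ∂_1 = 5 − 4 = 1, and the invariant factors of ∂_1 are all 1, so H_0 = Z.
  H_1: rank ker ∂_1 − rank ∂_2 = (10 − 4) − 6 = 0, and the invariant factors of ∂_2 are all 1, so H_1 = 0.
  H_2: rank ker ∂_2 − rank ∂_3 = (10 − 6) − 4 = 0, and the invariant factors of ∂_3 are all 1, so H_2 = 0.
  H_3: rank ker ∂_3 − rank ∂_4 = (5 − 4) − 0 = 1, and there is no ∂_4, so H_3 = Z.

As a check, the Euler characteristic is 5 − 10 + 10 − 5 = 0, which agrees with 1 − 0 + 0 − 1 = 0.

H_0 = Z,  H_1 = 0,  H_2 = 0,  H_3 = Z.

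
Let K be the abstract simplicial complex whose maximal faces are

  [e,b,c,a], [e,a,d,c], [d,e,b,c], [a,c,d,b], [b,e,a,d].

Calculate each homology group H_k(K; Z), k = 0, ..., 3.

Order the vertices as a < b < c < d < e. Listing each simplex with vertices in this order, K has dimension 3 with simplices:

  0-simplices (5): a, b, c, d, e
  1-simplices (10): ab, ac, ad, ae, bc, bd, be, cd, ce, de
  2-simplices (10): abc, abd, abe, acd, ace, ade, bcd, bce, bde, cde
  3-simplices (5): abcd, abce, abde, acde, bcde

so the chain groups are C_0 ≅ Z^5, C_1 ≅ Z^10, C_2 ≅ Z^10, C_3 ≅ Z^5.

The boundary map ∂_1: C_1 → C_0 maps an edge to its endpoints' difference, ∂[p,q] = q − p.
This gives a 5×10 integer matrix of rank 4; reducing to Smith normal form yields diagonal entries (1,1,1,1).

∂_2: C_2 → C_1 sends each 2-simplex [p,q,r] to [q,r] − [p,r] + [p,q]. For instance
  ∂bce = ce − be + bc,
  ∂ace = ce − ae + ac.
The 10×10 boundary matrix has rank 6 and Smith normal form diag(1,1,1,1,1,1).

Boundary ∂_3: C_3 → C_2 sends each 3-simplex σ to the alternating sum Σ_i (−1)^i (σ with its i-th vertex removed). For instance
  ∂bcde = cde − bde + bce − bcd,
  ∂acde = cde − ade + ace − acd.
As a 10×5 matrix over Z this has rank 4, with invariant factors (1,1,1,1).

Computing H_k = (kernel of ∂_k) / (image of ∂_{k+1}):

  H_0: rank C_0 − rank ∂_1 = 5 − 4 = 1, and the invariant factors of ∂_1 are all 1, so H_0 = Z.
  H_1: rank ker ∂_1 − rank ∂_2 = (10 − 4) − 6 = 0, and the invariant factors of ∂_2 are all 1, so H_1 = 0.
  H_2: rank ker ∂_2 − rank ∂_3 = (10 − 6) − 4 = 0, and the invariant factors of ∂_3 are all 1, so H_2 = 0.
  H_3: rank ker ∂_3 − rank ∂_4 = (5 − 4) − 0 = 1, and there is no ∂_4, so H_3 = Z.

(K is a triangulation of the 3-sphere S^3.)

H_0 ≅ Z,  H_1 = 0,  H_2 = 0,  H_3 ≅ Z.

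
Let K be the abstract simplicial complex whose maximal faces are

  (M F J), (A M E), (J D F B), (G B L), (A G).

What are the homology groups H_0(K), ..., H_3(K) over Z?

Take the total order A < B < D < E < F < G < J < L < M on the vertex set. Then K (dimension 3) consists of the simplices:

  0-simplices (9): A, B, D, E, F, G, J, L, M
  1-simplices (15): AE, AG, AM, BD, BF, BG, BJ, BL, DF, DJ, EM, FJ, FM, GL, JM
  2-simplices (7): AEM, BDF, BDJ, BFJ, BGL, DFJ, FJM
  3-simplices (1): BDFJ

so the chain groups are C_0 ≅ Z^9, C_1 ≅ Z^15, C_2 ≅ Z^7, C_3 ≅ Z^1.

The boundary map ∂_1: C_1 → C_0 maps an edge to its endpoints' difference, ∂[p,q] = q − p. For instance
  ∂AG = G − A.
As a 9×15 matrix over Z this has rank 8, with invariant factors (1,1,1,1,1,1,1,1).

The boundary map ∂_2: C_2 → C_1 acts by ∂[p,q,r] = [q,r] − [p,r] + [p,q]. For instance
  ∂DFJ = FJ − DJ + DF,
  ∂BGL = GL − BL + BG.
This gives a 15×7 integer matrix of rank 6; reducing to Smith normal form yields diagonal entries (1,1,1,1,1,1).

∂_3: C_3 → C_2 sends each 3-simplex σ to the alternating sum Σ_i (−1)^i (σ with its i-th vertex removed). For instance
  ∂BDFJ = DFJ − BFJ + BDJ − BDF.
The resulting 7×1 matrix has rank 1, and its Smith normal form has invariant factors (1).

Now H_k = ker ∂_k / im ∂_{k+1}, so:

  H_0: rank C_0 − rank ∂_1 = 9 − 8 = 1, and the invariant factors of ∂_1 are all 1, so H_0 ≅ Z.
  H_1: rank ker ∂_1 − rank ∂_2 = (15 − 8) − 6 = 1, and the invariant factors of ∂_2 are all 1, so H_1 ≅ Z.
  H_2: rank ker ∂_2 − rank ∂_3 = (7 − 6) − 1 = 0, and the invariant factors of ∂_3 are all 1, so H_2 ≅ 0.
  H_3: rank ker ∂_3 − rank ∂_4 = (1 − 1) − 0 = 0, and there is no ∂_4, so H_3 ≅ 0.

H_0 = Z,  H_1 = Z,  H_2 = 0,  H_3 = 0.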